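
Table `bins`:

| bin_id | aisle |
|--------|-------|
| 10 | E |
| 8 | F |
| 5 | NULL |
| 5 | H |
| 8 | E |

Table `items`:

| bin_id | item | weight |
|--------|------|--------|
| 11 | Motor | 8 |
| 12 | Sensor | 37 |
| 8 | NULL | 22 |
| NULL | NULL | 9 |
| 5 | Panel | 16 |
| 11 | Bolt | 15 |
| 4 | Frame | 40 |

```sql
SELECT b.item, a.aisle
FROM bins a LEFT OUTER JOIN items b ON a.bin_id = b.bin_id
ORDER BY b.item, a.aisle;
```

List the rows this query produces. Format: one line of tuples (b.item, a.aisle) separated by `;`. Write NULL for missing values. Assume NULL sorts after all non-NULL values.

(Panel, H); (Panel, NULL); (NULL, E); (NULL, E); (NULL, F)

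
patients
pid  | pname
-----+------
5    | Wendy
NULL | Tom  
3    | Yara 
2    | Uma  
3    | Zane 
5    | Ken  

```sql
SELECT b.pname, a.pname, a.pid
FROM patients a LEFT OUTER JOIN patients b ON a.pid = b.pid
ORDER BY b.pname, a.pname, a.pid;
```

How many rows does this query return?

LEFT JOIN keeps every row from `patients a`; unmatched rows get NULL for `patients b`'s columns.
Matching on a.pid = b.pid. A NULL in a compared column never satisfies the condition.
Matched pairs: 9; unmatched a rows kept: 1.
Total: 9 matched + 1 padded = 10 rows.

10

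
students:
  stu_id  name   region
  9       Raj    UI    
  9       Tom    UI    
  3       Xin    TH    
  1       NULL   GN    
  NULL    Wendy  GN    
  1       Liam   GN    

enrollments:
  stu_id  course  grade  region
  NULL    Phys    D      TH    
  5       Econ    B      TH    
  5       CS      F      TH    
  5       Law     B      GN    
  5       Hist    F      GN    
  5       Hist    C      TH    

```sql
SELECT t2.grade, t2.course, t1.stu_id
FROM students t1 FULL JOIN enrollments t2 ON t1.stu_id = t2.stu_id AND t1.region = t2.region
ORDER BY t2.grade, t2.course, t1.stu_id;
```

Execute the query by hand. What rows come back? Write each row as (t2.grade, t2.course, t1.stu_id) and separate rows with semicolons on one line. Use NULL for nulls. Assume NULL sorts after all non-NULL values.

(B, Econ, NULL); (B, Law, NULL); (C, Hist, NULL); (D, Phys, NULL); (F, CS, NULL); (F, Hist, NULL); (NULL, NULL, 1); (NULL, NULL, 1); (NULL, NULL, 3); (NULL, NULL, 9); (NULL, NULL, 9); (NULL, NULL, NULL)

FULL OUTER JOIN keeps every row from both sides; unmatched rows get NULL for the other side's columns.
Matching on t1.stu_id = t2.stu_id AND t1.region = t2.region. A NULL in a compared column never satisfies the condition.
Matched pairs: 0; unmatched t1 rows kept: 6; unmatched t2 rows kept: 6.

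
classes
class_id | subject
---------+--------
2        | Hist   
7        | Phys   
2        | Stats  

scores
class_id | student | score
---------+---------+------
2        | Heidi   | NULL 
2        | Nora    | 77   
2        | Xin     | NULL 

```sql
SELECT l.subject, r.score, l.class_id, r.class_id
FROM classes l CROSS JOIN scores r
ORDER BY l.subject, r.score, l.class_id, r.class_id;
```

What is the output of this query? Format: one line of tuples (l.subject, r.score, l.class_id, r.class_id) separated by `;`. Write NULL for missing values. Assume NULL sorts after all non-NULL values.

CROSS JOIN pairs every row of `classes` with every row of `scores`: 3 × 3 = 9 rows.
After projecting and ordering:
l.subject | r.score | l.class_id | r.class_id
Hist | 77 | 2 | 2
Hist | NULL | 2 | 2
Hist | NULL | 2 | 2
Phys | 77 | 7 | 2
Phys | NULL | 7 | 2
Phys | NULL | 7 | 2
Stats | 77 | 2 | 2
Stats | NULL | 2 | 2
Stats | NULL | 2 | 2

(Hist, 77, 2, 2); (Hist, NULL, 2, 2); (Hist, NULL, 2, 2); (Phys, 77, 7, 2); (Phys, NULL, 7, 2); (Phys, NULL, 7, 2); (Stats, 77, 2, 2); (Stats, NULL, 2, 2); (Stats, NULL, 2, 2)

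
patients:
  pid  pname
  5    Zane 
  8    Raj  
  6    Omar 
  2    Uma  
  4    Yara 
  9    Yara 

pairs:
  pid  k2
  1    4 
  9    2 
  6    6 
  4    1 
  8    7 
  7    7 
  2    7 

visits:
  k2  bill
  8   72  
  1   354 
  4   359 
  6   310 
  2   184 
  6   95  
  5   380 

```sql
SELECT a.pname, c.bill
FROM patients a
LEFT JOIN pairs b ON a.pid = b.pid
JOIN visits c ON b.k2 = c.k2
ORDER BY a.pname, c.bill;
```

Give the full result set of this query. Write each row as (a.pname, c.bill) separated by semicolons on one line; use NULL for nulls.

(Omar, 95); (Omar, 310); (Yara, 184); (Yara, 354)

Joins associate left-to-right: patients LEFT JOIN pairs on pid gives 6 intermediate row(s).
Then INNER JOIN `visits c` on k2: keep only rows whose b.k2 appears in c.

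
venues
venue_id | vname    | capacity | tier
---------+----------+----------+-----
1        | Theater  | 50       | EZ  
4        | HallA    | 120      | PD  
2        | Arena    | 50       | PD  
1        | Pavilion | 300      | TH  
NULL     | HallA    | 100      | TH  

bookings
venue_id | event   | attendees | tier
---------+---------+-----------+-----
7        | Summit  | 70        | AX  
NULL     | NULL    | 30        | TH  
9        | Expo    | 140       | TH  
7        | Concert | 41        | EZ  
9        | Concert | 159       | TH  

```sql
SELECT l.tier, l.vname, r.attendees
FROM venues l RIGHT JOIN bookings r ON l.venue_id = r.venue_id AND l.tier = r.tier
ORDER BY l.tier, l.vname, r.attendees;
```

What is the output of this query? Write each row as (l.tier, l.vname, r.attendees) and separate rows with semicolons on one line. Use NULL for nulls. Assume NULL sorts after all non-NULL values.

(NULL, NULL, 30); (NULL, NULL, 41); (NULL, NULL, 70); (NULL, NULL, 140); (NULL, NULL, 159)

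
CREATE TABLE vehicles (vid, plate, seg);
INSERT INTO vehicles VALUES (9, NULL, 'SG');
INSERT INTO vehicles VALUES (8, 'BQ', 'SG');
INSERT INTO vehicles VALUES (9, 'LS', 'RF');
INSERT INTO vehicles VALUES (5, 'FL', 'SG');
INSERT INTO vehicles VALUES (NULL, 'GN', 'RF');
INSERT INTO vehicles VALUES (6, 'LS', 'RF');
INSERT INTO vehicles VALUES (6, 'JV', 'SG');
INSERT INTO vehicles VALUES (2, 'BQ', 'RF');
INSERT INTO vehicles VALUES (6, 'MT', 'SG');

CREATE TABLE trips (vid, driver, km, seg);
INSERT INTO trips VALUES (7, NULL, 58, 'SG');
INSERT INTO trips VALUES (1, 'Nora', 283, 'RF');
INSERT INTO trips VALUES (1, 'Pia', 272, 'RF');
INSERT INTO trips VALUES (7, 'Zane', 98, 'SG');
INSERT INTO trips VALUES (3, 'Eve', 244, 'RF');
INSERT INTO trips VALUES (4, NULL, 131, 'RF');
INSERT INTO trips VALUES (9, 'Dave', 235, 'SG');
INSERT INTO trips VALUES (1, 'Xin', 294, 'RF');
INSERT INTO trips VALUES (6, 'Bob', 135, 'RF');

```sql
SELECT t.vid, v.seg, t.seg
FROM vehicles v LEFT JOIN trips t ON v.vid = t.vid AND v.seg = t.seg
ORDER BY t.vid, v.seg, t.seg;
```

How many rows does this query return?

9

LEFT JOIN keeps every row from `vehicles`; unmatched rows get NULL for `trips`'s columns.
Matching on v.vid = t.vid AND v.seg = t.seg. A NULL in a compared column never satisfies the condition.
- v[0] vid=9, seg=SG → 1 match(es) in t → 1 row(s).
- v[1] vid=8, seg=SG → no match; kept with NULLs on the t side.
- v[2] vid=9, seg=RF → no match; kept with NULLs on the t side.
- v[3] vid=5, seg=SG → no match; kept with NULLs on the t side.
- v[4] vid=NULL, seg=RF → no match; kept with NULLs on the t side.
- v[5] vid=6, seg=RF → 1 match(es) in t → 1 row(s).
- v[6] vid=6, seg=SG → no match; kept with NULLs on the t side.
- v[7] vid=2, seg=RF → no match; kept with NULLs on the t side.
- v[8] vid=6, seg=SG → no match; kept with NULLs on the t side.
Total: 2 matched + 7 padded = 9 rows.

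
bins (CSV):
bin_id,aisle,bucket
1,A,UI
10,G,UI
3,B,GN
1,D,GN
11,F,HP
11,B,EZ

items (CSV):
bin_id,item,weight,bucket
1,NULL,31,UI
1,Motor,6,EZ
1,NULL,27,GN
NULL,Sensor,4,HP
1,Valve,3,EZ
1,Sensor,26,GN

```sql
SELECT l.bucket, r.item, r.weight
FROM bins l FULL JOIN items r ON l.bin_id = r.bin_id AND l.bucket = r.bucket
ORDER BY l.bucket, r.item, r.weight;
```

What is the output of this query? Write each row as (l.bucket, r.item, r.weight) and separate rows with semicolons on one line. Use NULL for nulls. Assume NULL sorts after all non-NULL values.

FULL OUTER JOIN keeps every row from both sides; unmatched rows get NULL for the other side's columns.
Matching on l.bin_id = r.bin_id AND l.bucket = r.bucket. A NULL in a compared column never satisfies the condition.
- l row (bin_id=1, bucket=UI): matches 1 r row(s) → 1 output row(s).
- l row (bin_id=10, bucket=UI): no match → kept, r columns NULL.
- l row (bin_id=3, bucket=GN): no match → kept, r columns NULL.
- l row (bin_id=1, bucket=GN): matches 2 r row(s) → 2 output row(s).
- l row (bin_id=11, bucket=HP): no match → kept, r columns NULL.
- l row (bin_id=11, bucket=EZ): no match → kept, r columns NULL.
- 3 row(s) from r found no l partner → padded with NULL.
After projecting and ordering:
l.bucket | r.item | r.weight
EZ | NULL | NULL
GN | Sensor | 26
GN | NULL | 27
GN | NULL | NULL
HP | NULL | NULL
UI | NULL | 31
UI | NULL | NULL
NULL | Motor | 6
NULL | Sensor | 4
NULL | Valve | 3

(EZ, NULL, NULL); (GN, Sensor, 26); (GN, NULL, 27); (GN, NULL, NULL); (HP, NULL, NULL); (UI, NULL, 31); (UI, NULL, NULL); (NULL, Motor, 6); (NULL, Sensor, 4); (NULL, Valve, 3)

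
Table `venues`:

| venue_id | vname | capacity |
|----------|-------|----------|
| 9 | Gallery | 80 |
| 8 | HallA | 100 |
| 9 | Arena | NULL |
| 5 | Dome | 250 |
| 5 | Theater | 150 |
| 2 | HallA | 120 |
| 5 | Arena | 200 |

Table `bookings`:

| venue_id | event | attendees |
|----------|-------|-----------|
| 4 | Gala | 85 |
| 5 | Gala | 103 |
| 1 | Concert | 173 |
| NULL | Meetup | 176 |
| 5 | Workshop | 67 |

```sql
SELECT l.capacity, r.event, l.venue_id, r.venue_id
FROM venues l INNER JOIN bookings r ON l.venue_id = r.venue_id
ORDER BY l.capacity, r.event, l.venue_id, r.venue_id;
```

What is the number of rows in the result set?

6

INNER JOIN keeps only pairs where the ON condition holds.
Matching on l.venue_id = r.venue_id. A NULL in a compared column never satisfies the condition.
- l row (venue_id=9): no match → dropped.
- l row (venue_id=8): no match → dropped.
- l row (venue_id=9): no match → dropped.
- l row (venue_id=5): matches 2 r row(s) → 2 output row(s).
- l row (venue_id=5): matches 2 r row(s) → 2 output row(s).
- l row (venue_id=2): no match → dropped.
- l row (venue_id=5): matches 2 r row(s) → 2 output row(s).
Total: 6 rows.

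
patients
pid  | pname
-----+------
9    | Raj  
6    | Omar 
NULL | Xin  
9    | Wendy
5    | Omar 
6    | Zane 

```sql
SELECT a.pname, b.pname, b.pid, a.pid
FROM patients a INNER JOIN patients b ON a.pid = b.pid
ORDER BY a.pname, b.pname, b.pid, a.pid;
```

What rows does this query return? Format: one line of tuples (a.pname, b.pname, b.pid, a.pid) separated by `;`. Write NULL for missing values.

(Omar, Omar, 5, 5); (Omar, Omar, 6, 6); (Omar, Zane, 6, 6); (Raj, Raj, 9, 9); (Raj, Wendy, 9, 9); (Wendy, Raj, 9, 9); (Wendy, Wendy, 9, 9); (Zane, Omar, 6, 6); (Zane, Zane, 6, 6)

INNER JOIN keeps only pairs where the ON condition holds.
Matching on a.pid = b.pid. A NULL in a compared column never satisfies the condition.
- pid=9: 2 matching b row(s), so 2 row(s) emitted.
- pid=6: 2 matching b row(s), so 2 row(s) emitted.
- pid=NULL: no matching b row, dropped.
- pid=9: 2 matching b row(s), so 2 row(s) emitted.
- pid=5: 1 matching b row(s), so 1 row(s) emitted.
- pid=6: 2 matching b row(s), so 2 row(s) emitted.
After projecting and ordering:
a.pname | b.pname | b.pid | a.pid
Omar | Omar | 5 | 5
Omar | Omar | 6 | 6
Omar | Zane | 6 | 6
Raj | Raj | 9 | 9
Raj | Wendy | 9 | 9
Wendy | Raj | 9 | 9
Wendy | Wendy | 9 | 9
Zane | Omar | 6 | 6
Zane | Zane | 6 | 6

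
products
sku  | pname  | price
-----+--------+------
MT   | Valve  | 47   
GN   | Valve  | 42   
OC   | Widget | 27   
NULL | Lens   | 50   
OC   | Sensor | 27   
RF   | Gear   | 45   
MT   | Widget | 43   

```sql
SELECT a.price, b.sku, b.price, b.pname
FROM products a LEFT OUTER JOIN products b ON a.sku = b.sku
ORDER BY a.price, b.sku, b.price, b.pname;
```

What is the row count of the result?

LEFT JOIN keeps every row from `products a`; unmatched rows get NULL for `products b`'s columns.
Matching on a.sku = b.sku. A NULL in a compared column never satisfies the condition.
Matched pairs: 10; unmatched a rows kept: 1.
Total: 10 matched + 1 padded = 11 rows.

11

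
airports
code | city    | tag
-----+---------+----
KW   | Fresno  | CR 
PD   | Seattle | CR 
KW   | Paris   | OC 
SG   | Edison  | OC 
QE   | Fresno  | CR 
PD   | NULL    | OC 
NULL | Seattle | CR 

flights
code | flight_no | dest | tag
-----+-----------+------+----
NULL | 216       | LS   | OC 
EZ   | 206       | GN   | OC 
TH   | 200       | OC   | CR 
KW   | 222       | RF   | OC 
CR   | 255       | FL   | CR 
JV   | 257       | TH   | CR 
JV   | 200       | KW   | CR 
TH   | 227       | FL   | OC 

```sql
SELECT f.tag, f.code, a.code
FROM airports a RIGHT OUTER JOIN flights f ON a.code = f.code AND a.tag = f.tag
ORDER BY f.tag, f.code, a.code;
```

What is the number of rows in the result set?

RIGHT JOIN keeps every row from `flights`; unmatched rows get NULL for `airports`'s columns.
Matching on a.code = f.code AND a.tag = f.tag. A NULL in a compared column never satisfies the condition.
Matched pairs: 1; unmatched f rows kept: 7.
Total: 1 matched + 7 padded = 8 rows.

8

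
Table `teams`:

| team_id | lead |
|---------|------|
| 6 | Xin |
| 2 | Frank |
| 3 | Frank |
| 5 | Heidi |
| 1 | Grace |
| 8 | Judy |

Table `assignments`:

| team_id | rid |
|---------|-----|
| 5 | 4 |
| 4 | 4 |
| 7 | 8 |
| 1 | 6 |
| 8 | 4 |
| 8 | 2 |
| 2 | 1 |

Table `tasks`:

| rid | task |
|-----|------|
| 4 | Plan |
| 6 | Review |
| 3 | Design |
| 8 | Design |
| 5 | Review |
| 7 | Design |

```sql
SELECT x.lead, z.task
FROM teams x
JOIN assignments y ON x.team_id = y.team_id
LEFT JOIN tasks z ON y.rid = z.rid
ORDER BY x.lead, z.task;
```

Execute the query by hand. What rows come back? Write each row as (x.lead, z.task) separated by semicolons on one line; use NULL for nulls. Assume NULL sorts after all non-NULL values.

(Frank, NULL); (Grace, Review); (Heidi, Plan); (Judy, Plan); (Judy, NULL)

Step 1 — x INNER JOIN y on team_id → 5 row(s).
Then LEFT JOIN `tasks z` on rid: each of those 5 rows is kept; rows whose y.rid has no match in z get NULL for z's columns.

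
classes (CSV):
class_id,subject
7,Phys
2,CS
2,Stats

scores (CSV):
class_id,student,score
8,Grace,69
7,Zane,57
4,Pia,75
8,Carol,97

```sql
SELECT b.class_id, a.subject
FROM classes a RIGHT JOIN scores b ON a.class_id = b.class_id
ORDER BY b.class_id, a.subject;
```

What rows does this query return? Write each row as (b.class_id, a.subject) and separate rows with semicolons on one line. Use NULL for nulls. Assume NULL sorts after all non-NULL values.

RIGHT JOIN keeps every row from `scores`; unmatched rows get NULL for `classes`'s columns.
Matching on a.class_id = b.class_id.
- a (class_id=7) pairs with 1 row(s) of b.
- a (class_id=2) has no partner in b.
- a (class_id=2) has no partner in b.
- plus 3 unmatched b row(s), each kept with NULL a columns.
After projecting and ordering:
b.class_id | a.subject
4 | NULL
7 | Phys
8 | NULL
8 | NULL

(4, NULL); (7, Phys); (8, NULL); (8, NULL)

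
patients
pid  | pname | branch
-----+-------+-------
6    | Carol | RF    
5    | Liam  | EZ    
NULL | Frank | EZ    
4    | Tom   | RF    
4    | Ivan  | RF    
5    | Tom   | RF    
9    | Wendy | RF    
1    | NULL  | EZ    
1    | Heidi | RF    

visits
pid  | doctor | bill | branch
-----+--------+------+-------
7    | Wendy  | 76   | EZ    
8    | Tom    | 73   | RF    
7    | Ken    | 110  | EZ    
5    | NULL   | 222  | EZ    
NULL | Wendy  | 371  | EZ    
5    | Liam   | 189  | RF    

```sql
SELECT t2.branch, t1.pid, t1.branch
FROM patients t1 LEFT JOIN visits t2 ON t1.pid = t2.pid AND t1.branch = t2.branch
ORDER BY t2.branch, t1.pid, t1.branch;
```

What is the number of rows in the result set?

LEFT JOIN keeps every row from `patients`; unmatched rows get NULL for `visits`'s columns.
Matching on t1.pid = t2.pid AND t1.branch = t2.branch. A NULL in a compared column never satisfies the condition.
- t1 row (pid=6, branch=RF): no match → kept, t2 columns NULL.
- t1 row (pid=5, branch=EZ): matches 1 t2 row(s) → 1 output row(s).
- t1 row (pid=NULL, branch=EZ): no match → kept, t2 columns NULL.
- t1 row (pid=4, branch=RF): no match → kept, t2 columns NULL.
- t1 row (pid=4, branch=RF): no match → kept, t2 columns NULL.
- t1 row (pid=5, branch=RF): matches 1 t2 row(s) → 1 output row(s).
- t1 row (pid=9, branch=RF): no match → kept, t2 columns NULL.
- t1 row (pid=1, branch=EZ): no match → kept, t2 columns NULL.
- t1 row (pid=1, branch=RF): no match → kept, t2 columns NULL.
Total: 2 matched + 7 padded = 9 rows.

9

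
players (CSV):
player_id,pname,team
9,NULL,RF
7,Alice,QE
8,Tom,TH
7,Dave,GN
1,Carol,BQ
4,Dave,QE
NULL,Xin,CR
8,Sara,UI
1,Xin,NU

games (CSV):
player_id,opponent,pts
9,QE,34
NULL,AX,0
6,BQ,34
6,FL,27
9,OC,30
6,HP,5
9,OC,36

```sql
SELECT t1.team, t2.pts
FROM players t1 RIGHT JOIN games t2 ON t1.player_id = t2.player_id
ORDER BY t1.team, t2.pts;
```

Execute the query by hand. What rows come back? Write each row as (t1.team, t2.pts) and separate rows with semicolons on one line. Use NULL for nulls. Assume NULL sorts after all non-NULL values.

(RF, 30); (RF, 34); (RF, 36); (NULL, 0); (NULL, 5); (NULL, 27); (NULL, 34)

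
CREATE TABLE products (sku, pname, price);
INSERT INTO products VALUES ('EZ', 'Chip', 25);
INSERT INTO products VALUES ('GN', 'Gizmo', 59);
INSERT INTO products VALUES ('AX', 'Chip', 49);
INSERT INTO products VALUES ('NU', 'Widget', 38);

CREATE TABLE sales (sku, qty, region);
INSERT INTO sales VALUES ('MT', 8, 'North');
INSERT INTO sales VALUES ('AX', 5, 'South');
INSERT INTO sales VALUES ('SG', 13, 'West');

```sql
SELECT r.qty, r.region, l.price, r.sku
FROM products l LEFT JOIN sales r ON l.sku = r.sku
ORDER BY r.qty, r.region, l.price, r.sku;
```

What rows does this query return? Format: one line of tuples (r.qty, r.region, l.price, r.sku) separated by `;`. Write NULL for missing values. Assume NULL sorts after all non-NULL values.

(5, South, 49, AX); (NULL, NULL, 25, NULL); (NULL, NULL, 38, NULL); (NULL, NULL, 59, NULL)

LEFT JOIN keeps every row from `products`; unmatched rows get NULL for `sales`'s columns.
Matching on l.sku = r.sku.
Matched pairs: 1; unmatched l rows kept: 3.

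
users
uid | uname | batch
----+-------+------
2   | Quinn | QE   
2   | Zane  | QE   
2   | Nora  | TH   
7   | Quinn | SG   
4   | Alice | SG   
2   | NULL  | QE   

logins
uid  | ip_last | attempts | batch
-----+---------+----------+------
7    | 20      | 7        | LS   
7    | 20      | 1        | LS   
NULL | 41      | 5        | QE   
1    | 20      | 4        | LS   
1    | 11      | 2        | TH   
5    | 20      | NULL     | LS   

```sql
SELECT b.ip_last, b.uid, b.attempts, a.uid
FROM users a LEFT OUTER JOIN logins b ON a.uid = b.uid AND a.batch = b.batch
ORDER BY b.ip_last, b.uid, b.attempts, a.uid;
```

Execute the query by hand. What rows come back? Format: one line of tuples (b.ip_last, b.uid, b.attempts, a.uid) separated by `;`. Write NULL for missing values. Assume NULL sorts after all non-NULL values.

(NULL, NULL, NULL, 2); (NULL, NULL, NULL, 2); (NULL, NULL, NULL, 2); (NULL, NULL, NULL, 2); (NULL, NULL, NULL, 4); (NULL, NULL, NULL, 7)

LEFT JOIN keeps every row from `users`; unmatched rows get NULL for `logins`'s columns.
Matching on a.uid = b.uid AND a.batch = b.batch. A NULL in a compared column never satisfies the condition.
- uid=2, batch=QE: no b row matches, row kept with b columns NULL.
- uid=2, batch=QE: no b row matches, row kept with b columns NULL.
- uid=2, batch=TH: no b row matches, row kept with b columns NULL.
- uid=7, batch=SG: no b row matches, row kept with b columns NULL.
- uid=4, batch=SG: no b row matches, row kept with b columns NULL.
- uid=2, batch=QE: no b row matches, row kept with b columns NULL.
After projecting and ordering:
b.ip_last | b.uid | b.attempts | a.uid
NULL | NULL | NULL | 2
NULL | NULL | NULL | 2
NULL | NULL | NULL | 2
NULL | NULL | NULL | 2
NULL | NULL | NULL | 4
NULL | NULL | NULL | 7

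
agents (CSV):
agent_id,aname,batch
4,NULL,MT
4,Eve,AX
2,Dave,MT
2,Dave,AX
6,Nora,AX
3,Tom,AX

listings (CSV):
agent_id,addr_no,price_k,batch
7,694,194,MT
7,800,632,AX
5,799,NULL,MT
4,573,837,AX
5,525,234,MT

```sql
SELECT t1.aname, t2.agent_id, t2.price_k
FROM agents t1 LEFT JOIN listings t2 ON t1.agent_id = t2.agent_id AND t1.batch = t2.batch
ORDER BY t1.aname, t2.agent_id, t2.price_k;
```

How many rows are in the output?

LEFT JOIN keeps every row from `agents`; unmatched rows get NULL for `listings`'s columns.
Matching on t1.agent_id = t2.agent_id AND t1.batch = t2.batch.
- t1 row (agent_id=4, batch=MT): no match → kept, t2 columns NULL.
- t1 row (agent_id=4, batch=AX): matches 1 t2 row(s) → 1 output row(s).
- t1 row (agent_id=2, batch=MT): no match → kept, t2 columns NULL.
- t1 row (agent_id=2, batch=AX): no match → kept, t2 columns NULL.
- t1 row (agent_id=6, batch=AX): no match → kept, t2 columns NULL.
- t1 row (agent_id=3, batch=AX): no match → kept, t2 columns NULL.
Total: 1 matched + 5 padded = 6 rows.

6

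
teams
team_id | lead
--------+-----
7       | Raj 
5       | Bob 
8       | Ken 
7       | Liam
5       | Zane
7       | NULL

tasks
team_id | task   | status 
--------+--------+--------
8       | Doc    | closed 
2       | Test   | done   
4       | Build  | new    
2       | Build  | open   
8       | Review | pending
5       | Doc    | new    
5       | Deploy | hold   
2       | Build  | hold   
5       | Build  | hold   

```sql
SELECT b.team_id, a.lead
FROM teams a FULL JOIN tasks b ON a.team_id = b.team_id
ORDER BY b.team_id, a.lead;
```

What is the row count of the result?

15

FULL OUTER JOIN keeps every row from both sides; unmatched rows get NULL for the other side's columns.
Matching on a.team_id = b.team_id.
- team_id=7: no b row matches, row kept with b columns NULL.
- team_id=5: 3 matching b row(s), so 3 row(s) emitted.
- team_id=8: 2 matching b row(s), so 2 row(s) emitted.
- team_id=7: no b row matches, row kept with b columns NULL.
- team_id=5: 3 matching b row(s), so 3 row(s) emitted.
- team_id=7: no b row matches, row kept with b columns NULL.
- 4 row(s) from b found no a partner → padded with NULL.
Total: 8 matched + 7 padded = 15 rows.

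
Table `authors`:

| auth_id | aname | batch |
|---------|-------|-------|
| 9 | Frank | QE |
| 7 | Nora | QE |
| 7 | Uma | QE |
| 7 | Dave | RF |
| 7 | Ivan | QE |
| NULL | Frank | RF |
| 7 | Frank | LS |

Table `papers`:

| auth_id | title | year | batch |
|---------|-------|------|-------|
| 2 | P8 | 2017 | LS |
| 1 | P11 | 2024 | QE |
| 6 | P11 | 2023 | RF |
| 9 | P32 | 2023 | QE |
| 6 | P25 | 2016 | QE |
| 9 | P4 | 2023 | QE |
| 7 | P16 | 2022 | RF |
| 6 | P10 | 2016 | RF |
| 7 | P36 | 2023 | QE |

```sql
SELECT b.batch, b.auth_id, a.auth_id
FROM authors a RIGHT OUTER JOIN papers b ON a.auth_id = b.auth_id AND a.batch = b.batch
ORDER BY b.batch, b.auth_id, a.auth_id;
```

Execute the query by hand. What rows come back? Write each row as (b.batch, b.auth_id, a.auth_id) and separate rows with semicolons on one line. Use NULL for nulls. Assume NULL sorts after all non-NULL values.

RIGHT JOIN keeps every row from `papers`; unmatched rows get NULL for `authors`'s columns.
Matching on a.auth_id = b.auth_id AND a.batch = b.batch. A NULL in a compared column never satisfies the condition.
- a row (auth_id=9, batch=QE): matches 2 b row(s) → 2 output row(s).
- a row (auth_id=7, batch=QE): matches 1 b row(s) → 1 output row(s).
- a row (auth_id=7, batch=QE): matches 1 b row(s) → 1 output row(s).
- a row (auth_id=7, batch=RF): matches 1 b row(s) → 1 output row(s).
- a row (auth_id=7, batch=QE): matches 1 b row(s) → 1 output row(s).
- a row (auth_id=NULL, batch=RF): no match.
- a row (auth_id=7, batch=LS): no match.
- 5 row(s) from b found no a partner → padded with NULL.

(LS, 2, NULL); (QE, 1, NULL); (QE, 6, NULL); (QE, 7, 7); (QE, 7, 7); (QE, 7, 7); (QE, 9, 9); (QE, 9, 9); (RF, 6, NULL); (RF, 6, NULL); (RF, 7, 7)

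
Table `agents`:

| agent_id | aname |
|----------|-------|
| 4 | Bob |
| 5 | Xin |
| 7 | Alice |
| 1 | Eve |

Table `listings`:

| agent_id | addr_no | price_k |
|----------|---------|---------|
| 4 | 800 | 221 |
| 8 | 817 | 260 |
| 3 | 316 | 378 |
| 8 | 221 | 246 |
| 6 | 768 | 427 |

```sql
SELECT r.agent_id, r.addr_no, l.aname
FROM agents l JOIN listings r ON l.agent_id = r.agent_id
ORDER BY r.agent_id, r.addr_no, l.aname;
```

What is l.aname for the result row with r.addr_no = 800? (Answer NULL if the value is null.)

INNER JOIN keeps only pairs where the ON condition holds.
Matching on l.agent_id = r.agent_id.
Matched pairs: 1.

Bob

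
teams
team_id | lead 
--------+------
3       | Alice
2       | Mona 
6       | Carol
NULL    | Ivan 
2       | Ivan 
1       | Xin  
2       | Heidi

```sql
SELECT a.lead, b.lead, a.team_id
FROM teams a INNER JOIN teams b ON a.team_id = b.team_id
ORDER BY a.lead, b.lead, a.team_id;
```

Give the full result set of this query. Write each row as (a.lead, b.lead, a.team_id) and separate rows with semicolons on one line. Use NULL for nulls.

INNER JOIN keeps only pairs where the ON condition holds.
Matching on a.team_id = b.team_id. A NULL in a compared column never satisfies the condition.
- a (team_id=3) pairs with 1 row(s) of b.
- a (team_id=2) pairs with 3 row(s) of b.
- a (team_id=6) pairs with 1 row(s) of b.
- a (team_id=NULL) has no partner → excluded.
- a (team_id=2) pairs with 3 row(s) of b.
- a (team_id=1) pairs with 1 row(s) of b.
- a (team_id=2) pairs with 3 row(s) of b.

(Alice, Alice, 3); (Carol, Carol, 6); (Heidi, Heidi, 2); (Heidi, Ivan, 2); (Heidi, Mona, 2); (Ivan, Heidi, 2); (Ivan, Ivan, 2); (Ivan, Mona, 2); (Mona, Heidi, 2); (Mona, Ivan, 2); (Mona, Mona, 2); (Xin, Xin, 1)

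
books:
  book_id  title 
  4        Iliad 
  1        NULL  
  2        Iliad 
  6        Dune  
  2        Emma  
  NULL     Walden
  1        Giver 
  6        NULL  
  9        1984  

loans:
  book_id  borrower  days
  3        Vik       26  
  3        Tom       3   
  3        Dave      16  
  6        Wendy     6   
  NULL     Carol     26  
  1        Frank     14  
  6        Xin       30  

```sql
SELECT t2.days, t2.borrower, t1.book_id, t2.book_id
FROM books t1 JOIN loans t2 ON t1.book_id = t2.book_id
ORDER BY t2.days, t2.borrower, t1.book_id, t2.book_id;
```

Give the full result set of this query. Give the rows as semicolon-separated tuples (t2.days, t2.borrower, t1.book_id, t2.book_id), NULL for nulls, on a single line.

(6, Wendy, 6, 6); (6, Wendy, 6, 6); (14, Frank, 1, 1); (14, Frank, 1, 1); (30, Xin, 6, 6); (30, Xin, 6, 6)

INNER JOIN keeps only pairs where the ON condition holds.
Matching on t1.book_id = t2.book_id. A NULL in a compared column never satisfies the condition.
- book_id=4: no matching t2 row, dropped.
- book_id=1: 1 matching t2 row(s), so 1 row(s) emitted.
- book_id=2: no matching t2 row, dropped.
- book_id=6: 2 matching t2 row(s), so 2 row(s) emitted.
- book_id=2: no matching t2 row, dropped.
- book_id=NULL: no matching t2 row, dropped.
- book_id=1: 1 matching t2 row(s), so 1 row(s) emitted.
- book_id=6: 2 matching t2 row(s), so 2 row(s) emitted.
- book_id=9: no matching t2 row, dropped.
After projecting and ordering:
t2.days | t2.borrower | t1.book_id | t2.book_id
6 | Wendy | 6 | 6
6 | Wendy | 6 | 6
14 | Frank | 1 | 1
14 | Frank | 1 | 1
30 | Xin | 6 | 6
30 | Xin | 6 | 6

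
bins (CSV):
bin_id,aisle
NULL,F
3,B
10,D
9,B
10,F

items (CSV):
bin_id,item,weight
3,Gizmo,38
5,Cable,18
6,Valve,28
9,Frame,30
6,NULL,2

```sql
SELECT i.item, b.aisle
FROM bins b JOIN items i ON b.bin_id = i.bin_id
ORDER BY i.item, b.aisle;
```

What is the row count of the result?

2

INNER JOIN keeps only pairs where the ON condition holds.
Matching on b.bin_id = i.bin_id. A NULL in a compared column never satisfies the condition.
Matched pairs: 2.
Total: 2 rows.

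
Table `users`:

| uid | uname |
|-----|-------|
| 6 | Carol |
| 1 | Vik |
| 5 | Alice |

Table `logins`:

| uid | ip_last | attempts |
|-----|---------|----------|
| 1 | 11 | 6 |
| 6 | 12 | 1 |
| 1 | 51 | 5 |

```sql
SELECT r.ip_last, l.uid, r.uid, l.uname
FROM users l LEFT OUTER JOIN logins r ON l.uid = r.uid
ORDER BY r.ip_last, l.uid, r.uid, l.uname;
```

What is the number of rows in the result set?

4

LEFT JOIN keeps every row from `users`; unmatched rows get NULL for `logins`'s columns.
Matching on l.uid = r.uid.
- uid=6: 1 matching r row(s), so 1 row(s) emitted.
- uid=1: 2 matching r row(s), so 2 row(s) emitted.
- uid=5: no r row matches, row kept with r columns NULL.
Total: 3 matched + 1 padded = 4 rows.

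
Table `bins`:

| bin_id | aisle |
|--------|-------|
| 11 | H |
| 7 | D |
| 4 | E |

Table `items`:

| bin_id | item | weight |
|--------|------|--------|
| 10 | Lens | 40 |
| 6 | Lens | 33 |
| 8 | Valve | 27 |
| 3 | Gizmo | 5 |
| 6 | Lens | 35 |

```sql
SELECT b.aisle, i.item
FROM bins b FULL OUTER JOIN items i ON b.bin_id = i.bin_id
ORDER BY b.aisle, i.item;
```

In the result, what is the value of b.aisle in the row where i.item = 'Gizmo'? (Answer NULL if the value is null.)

FULL OUTER JOIN keeps every row from both sides; unmatched rows get NULL for the other side's columns.
Matching on b.bin_id = i.bin_id.
- b (bin_id=11) has no partner → padded with NULL.
- b (bin_id=7) has no partner → padded with NULL.
- b (bin_id=4) has no partner → padded with NULL.
- plus 5 unmatched i row(s), each kept with NULL b columns.

NULL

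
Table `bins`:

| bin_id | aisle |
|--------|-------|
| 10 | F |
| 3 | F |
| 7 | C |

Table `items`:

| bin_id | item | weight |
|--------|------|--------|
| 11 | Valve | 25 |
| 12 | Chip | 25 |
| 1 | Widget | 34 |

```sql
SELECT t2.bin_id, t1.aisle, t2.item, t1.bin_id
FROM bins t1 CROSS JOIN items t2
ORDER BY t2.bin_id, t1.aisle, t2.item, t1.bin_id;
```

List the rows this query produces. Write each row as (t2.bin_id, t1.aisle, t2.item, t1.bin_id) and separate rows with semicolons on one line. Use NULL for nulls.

(1, C, Widget, 7); (1, F, Widget, 3); (1, F, Widget, 10); (11, C, Valve, 7); (11, F, Valve, 3); (11, F, Valve, 10); (12, C, Chip, 7); (12, F, Chip, 3); (12, F, Chip, 10)

CROSS JOIN pairs every row of `bins` with every row of `items`: 3 × 3 = 9 rows.
After projecting and ordering:
t2.bin_id | t1.aisle | t2.item | t1.bin_id
1 | C | Widget | 7
1 | F | Widget | 3
1 | F | Widget | 10
11 | C | Valve | 7
11 | F | Valve | 3
11 | F | Valve | 10
12 | C | Chip | 7
12 | F | Chip | 3
12 | F | Chip | 10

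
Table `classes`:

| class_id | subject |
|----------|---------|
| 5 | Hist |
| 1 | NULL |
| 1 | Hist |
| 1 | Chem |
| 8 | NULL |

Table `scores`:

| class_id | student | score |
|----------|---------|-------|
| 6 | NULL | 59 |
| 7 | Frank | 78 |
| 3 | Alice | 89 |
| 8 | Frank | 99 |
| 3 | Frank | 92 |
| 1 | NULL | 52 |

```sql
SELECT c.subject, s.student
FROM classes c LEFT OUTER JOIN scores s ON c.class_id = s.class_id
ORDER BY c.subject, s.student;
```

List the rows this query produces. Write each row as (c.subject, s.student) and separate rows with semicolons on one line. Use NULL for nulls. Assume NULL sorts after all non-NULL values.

LEFT JOIN keeps every row from `classes`; unmatched rows get NULL for `scores`'s columns.
Matching on c.class_id = s.class_id.
Matched pairs: 4; unmatched c rows kept: 1.

(Chem, NULL); (Hist, NULL); (Hist, NULL); (NULL, Frank); (NULL, NULL)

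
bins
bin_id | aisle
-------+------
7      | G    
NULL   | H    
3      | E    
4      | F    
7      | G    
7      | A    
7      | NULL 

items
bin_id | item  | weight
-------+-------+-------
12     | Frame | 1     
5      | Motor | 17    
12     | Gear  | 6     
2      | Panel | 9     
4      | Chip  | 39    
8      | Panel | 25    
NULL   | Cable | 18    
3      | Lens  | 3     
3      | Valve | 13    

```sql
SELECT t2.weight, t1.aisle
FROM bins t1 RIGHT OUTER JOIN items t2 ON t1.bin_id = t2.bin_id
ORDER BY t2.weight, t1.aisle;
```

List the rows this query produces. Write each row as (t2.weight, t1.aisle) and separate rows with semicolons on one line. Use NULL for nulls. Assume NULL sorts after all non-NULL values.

(1, NULL); (3, E); (6, NULL); (9, NULL); (13, E); (17, NULL); (18, NULL); (25, NULL); (39, F)

RIGHT JOIN keeps every row from `items`; unmatched rows get NULL for `bins`'s columns.
Matching on t1.bin_id = t2.bin_id. A NULL in a compared column never satisfies the condition.
- t1[0] bin_id=7 → no match.
- t1[1] bin_id=NULL → no match.
- t1[2] bin_id=3 → 2 match(es) in t2 → 2 row(s).
- t1[3] bin_id=4 → 1 match(es) in t2 → 1 row(s).
- t1[4] bin_id=7 → no match.
- t1[5] bin_id=7 → no match.
- t1[6] bin_id=7 → no match.
- 6 row(s) from t2 found no t1 partner → padded with NULL.
After projecting and ordering:
t2.weight | t1.aisle
1 | NULL
3 | E
6 | NULL
9 | NULL
13 | E
17 | NULL
18 | NULL
25 | NULL
39 | F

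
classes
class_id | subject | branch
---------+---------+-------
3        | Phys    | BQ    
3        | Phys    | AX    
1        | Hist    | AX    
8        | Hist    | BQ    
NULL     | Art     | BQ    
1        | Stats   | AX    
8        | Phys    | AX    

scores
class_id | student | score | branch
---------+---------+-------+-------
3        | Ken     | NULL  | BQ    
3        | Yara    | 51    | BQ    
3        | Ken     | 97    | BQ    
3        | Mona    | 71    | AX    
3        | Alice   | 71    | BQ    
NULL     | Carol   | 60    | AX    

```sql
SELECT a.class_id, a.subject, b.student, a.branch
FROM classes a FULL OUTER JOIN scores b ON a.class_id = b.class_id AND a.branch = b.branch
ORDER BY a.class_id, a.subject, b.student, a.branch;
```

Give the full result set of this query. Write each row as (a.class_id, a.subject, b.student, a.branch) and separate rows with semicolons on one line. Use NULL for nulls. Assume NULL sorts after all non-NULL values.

(1, Hist, NULL, AX); (1, Stats, NULL, AX); (3, Phys, Alice, BQ); (3, Phys, Ken, BQ); (3, Phys, Ken, BQ); (3, Phys, Mona, AX); (3, Phys, Yara, BQ); (8, Hist, NULL, BQ); (8, Phys, NULL, AX); (NULL, Art, NULL, BQ); (NULL, NULL, Carol, NULL)

FULL OUTER JOIN keeps every row from both sides; unmatched rows get NULL for the other side's columns.
Matching on a.class_id = b.class_id AND a.branch = b.branch. A NULL in a compared column never satisfies the condition.
Matched pairs: 5; unmatched a rows kept: 5; unmatched b rows kept: 1.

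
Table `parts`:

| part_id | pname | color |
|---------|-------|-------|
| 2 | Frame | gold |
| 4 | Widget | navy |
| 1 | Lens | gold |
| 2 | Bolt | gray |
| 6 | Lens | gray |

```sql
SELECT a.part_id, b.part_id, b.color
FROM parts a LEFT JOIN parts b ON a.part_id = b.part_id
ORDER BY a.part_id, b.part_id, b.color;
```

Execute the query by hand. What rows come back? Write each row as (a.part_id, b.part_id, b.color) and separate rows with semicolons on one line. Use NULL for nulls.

(1, 1, gold); (2, 2, gold); (2, 2, gold); (2, 2, gray); (2, 2, gray); (4, 4, navy); (6, 6, gray)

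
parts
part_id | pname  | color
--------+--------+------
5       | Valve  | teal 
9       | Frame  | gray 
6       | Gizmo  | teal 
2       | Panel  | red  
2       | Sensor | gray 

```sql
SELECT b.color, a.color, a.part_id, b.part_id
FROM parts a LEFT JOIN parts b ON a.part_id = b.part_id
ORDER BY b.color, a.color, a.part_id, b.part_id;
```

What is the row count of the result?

7

LEFT JOIN keeps every row from `parts a`; unmatched rows get NULL for `parts b`'s columns.
Matching on a.part_id = b.part_id.
- a (part_id=5) pairs with 1 row(s) of b.
- a (part_id=9) pairs with 1 row(s) of b.
- a (part_id=6) pairs with 1 row(s) of b.
- a (part_id=2) pairs with 2 row(s) of b.
- a (part_id=2) pairs with 2 row(s) of b.
Total: 7 rows.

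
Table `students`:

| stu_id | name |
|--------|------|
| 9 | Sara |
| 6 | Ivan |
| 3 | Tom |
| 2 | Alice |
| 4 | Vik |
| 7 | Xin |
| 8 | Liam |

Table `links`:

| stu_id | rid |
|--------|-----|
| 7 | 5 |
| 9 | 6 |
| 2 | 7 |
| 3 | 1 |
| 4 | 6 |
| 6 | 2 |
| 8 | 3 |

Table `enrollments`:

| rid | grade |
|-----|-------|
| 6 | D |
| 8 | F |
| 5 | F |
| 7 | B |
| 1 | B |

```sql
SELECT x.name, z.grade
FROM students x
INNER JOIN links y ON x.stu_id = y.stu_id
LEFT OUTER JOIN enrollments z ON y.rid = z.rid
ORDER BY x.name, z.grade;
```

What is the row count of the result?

7

Evaluate left to right. First `students x INNER JOIN links y` on stu_id: 7 row(s).
Then LEFT JOIN `enrollments z` on rid: each of those 7 rows is kept; rows whose y.rid has no match in z get NULL for z's columns.
Result: 7 row(s).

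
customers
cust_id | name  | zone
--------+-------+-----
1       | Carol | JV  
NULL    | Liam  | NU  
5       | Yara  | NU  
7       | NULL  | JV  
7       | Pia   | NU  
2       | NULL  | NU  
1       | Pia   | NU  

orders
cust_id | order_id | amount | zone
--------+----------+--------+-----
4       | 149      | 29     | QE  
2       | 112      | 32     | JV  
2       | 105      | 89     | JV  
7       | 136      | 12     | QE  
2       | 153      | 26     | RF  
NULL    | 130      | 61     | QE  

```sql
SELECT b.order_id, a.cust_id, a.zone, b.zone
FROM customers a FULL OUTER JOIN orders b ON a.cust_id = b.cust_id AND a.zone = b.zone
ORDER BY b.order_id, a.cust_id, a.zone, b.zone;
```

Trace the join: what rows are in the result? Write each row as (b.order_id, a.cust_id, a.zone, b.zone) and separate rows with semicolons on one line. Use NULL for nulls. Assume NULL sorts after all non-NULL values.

FULL OUTER JOIN keeps every row from both sides; unmatched rows get NULL for the other side's columns.
Matching on a.cust_id = b.cust_id AND a.zone = b.zone. A NULL in a compared column never satisfies the condition.
Matched pairs: 0; unmatched a rows kept: 7; unmatched b rows kept: 6.

(105, NULL, NULL, JV); (112, NULL, NULL, JV); (130, NULL, NULL, QE); (136, NULL, NULL, QE); (149, NULL, NULL, QE); (153, NULL, NULL, RF); (NULL, 1, JV, NULL); (NULL, 1, NU, NULL); (NULL, 2, NU, NULL); (NULL, 5, NU, NULL); (NULL, 7, JV, NULL); (NULL, 7, NU, NULL); (NULL, NULL, NU, NULL)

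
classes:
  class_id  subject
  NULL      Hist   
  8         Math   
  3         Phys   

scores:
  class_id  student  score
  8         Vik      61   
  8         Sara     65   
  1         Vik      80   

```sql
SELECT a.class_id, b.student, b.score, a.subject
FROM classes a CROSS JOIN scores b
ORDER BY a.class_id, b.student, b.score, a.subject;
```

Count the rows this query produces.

9

CROSS JOIN pairs every row of `classes` with every row of `scores`: 3 × 3 = 9 rows.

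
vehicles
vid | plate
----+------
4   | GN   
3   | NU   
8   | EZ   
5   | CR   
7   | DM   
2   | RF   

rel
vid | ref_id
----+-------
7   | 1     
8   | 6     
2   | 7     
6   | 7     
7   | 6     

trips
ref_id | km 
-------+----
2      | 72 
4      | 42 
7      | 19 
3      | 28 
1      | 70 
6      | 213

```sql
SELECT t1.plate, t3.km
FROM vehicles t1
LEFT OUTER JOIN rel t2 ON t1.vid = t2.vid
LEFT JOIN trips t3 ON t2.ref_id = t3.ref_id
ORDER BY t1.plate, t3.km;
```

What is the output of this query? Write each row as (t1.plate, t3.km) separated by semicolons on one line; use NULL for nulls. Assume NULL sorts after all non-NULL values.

(CR, NULL); (DM, 70); (DM, 213); (EZ, 213); (GN, NULL); (NU, NULL); (RF, 19)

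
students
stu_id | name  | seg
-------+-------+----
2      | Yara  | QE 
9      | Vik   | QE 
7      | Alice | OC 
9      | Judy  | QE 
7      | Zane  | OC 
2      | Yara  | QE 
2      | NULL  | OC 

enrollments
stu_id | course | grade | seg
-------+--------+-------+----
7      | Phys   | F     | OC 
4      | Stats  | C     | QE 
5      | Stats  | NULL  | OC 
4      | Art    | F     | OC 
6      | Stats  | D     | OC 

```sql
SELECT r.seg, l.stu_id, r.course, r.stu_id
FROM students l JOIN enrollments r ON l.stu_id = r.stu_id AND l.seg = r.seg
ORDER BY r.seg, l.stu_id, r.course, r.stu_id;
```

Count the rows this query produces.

2

INNER JOIN keeps only pairs where the ON condition holds.
Matching on l.stu_id = r.stu_id AND l.seg = r.seg.
- l[0] stu_id=2, seg=QE → no match; dropped.
- l[1] stu_id=9, seg=QE → no match; dropped.
- l[2] stu_id=7, seg=OC → 1 match(es) in r → 1 row(s).
- l[3] stu_id=9, seg=QE → no match; dropped.
- l[4] stu_id=7, seg=OC → 1 match(es) in r → 1 row(s).
- l[5] stu_id=2, seg=QE → no match; dropped.
- l[6] stu_id=2, seg=OC → no match; dropped.
Total: 2 rows.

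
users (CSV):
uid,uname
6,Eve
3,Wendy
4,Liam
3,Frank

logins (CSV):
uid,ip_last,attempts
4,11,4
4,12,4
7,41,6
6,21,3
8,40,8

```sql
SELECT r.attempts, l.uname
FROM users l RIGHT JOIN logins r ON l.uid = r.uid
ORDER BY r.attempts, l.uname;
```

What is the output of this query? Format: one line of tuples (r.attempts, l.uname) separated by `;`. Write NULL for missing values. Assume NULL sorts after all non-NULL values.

(3, Eve); (4, Liam); (4, Liam); (6, NULL); (8, NULL)

RIGHT JOIN keeps every row from `logins`; unmatched rows get NULL for `users`'s columns.
Matching on l.uid = r.uid.
- l (uid=6) pairs with 1 row(s) of r.
- l (uid=3) has no partner in r.
- l (uid=4) pairs with 2 row(s) of r.
- l (uid=3) has no partner in r.
- 2 row(s) from r found no l partner → padded with NULL.
After projecting and ordering:
r.attempts | l.uname
3 | Eve
4 | Liam
4 | Liam
6 | NULL
8 | NULL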